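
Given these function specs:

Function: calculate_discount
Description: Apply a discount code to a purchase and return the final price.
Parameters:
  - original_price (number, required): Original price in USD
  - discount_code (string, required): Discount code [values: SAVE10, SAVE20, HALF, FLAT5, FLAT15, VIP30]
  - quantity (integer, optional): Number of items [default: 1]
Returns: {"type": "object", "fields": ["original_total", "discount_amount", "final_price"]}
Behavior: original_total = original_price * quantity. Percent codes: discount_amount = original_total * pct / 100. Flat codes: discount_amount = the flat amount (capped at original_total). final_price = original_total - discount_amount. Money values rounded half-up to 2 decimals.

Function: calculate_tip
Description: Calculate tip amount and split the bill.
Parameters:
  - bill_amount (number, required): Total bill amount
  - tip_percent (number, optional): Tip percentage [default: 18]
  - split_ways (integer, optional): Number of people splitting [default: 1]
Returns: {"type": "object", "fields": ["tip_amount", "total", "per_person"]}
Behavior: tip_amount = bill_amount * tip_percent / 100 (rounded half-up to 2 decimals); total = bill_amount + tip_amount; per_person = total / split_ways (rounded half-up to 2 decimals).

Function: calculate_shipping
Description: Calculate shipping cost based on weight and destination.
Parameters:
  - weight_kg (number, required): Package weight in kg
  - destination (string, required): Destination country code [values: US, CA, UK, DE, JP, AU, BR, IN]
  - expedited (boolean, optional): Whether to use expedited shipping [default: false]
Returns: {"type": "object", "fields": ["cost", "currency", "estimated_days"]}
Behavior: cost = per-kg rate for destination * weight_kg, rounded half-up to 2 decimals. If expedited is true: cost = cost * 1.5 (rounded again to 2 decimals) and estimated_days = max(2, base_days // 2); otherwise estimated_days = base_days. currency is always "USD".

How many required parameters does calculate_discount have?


Parameters of calculate_discount: original_price (required), discount_code (required), quantity (optional)
Required count:
2


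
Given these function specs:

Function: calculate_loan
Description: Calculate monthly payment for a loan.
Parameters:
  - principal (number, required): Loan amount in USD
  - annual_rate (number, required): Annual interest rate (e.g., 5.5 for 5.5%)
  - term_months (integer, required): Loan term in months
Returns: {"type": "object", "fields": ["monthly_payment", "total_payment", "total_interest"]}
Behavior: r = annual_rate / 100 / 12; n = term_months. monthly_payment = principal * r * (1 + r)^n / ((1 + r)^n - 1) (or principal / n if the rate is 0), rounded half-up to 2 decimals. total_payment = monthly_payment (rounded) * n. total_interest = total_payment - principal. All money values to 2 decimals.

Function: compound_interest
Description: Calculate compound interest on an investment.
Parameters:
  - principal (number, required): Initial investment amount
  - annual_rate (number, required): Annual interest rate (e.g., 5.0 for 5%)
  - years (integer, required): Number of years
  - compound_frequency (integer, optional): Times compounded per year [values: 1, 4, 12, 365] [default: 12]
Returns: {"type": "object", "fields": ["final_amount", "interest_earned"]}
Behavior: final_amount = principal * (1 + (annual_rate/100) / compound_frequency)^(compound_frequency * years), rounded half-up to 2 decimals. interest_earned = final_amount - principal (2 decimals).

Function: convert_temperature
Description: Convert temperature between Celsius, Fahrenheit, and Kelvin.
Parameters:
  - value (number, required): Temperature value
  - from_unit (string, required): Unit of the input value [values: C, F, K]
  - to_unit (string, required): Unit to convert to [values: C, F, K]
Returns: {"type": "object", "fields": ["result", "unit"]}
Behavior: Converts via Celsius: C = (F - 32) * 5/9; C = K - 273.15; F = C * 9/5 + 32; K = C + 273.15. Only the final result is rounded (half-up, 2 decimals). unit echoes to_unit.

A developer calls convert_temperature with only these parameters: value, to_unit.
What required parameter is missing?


Required parameters: value, from_unit, to_unit
Provided: value, to_unit
Missing: from_unit
from_unit


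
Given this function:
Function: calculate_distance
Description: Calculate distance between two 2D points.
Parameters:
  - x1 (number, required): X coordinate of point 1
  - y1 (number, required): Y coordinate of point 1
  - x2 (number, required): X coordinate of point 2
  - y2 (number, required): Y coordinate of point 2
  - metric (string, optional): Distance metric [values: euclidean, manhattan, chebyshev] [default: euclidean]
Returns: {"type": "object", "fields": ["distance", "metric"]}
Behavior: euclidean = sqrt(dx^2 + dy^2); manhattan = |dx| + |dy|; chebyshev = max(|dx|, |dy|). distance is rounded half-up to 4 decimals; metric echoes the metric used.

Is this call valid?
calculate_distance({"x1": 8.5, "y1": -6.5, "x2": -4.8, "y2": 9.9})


Checking all required parameters present and types match... All valid.
Valid


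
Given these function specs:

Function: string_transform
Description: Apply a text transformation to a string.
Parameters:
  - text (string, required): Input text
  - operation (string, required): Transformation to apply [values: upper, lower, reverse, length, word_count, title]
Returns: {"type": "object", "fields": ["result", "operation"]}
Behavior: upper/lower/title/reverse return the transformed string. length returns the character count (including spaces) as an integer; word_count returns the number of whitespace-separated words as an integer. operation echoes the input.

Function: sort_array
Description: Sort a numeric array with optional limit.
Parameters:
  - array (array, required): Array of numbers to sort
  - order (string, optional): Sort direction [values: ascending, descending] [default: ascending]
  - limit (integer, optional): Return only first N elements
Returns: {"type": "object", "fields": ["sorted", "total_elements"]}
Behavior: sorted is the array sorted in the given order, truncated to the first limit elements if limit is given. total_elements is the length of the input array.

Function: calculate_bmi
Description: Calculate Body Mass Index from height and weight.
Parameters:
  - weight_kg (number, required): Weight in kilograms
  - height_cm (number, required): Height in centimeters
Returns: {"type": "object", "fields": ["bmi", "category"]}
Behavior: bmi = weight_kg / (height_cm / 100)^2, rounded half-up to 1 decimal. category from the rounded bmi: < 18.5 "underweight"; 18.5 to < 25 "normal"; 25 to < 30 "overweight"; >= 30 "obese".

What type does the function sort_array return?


The sort_array spec declares Returns: {"type": "object", "fields": ["sorted", "total_elements"]}
Type:
object


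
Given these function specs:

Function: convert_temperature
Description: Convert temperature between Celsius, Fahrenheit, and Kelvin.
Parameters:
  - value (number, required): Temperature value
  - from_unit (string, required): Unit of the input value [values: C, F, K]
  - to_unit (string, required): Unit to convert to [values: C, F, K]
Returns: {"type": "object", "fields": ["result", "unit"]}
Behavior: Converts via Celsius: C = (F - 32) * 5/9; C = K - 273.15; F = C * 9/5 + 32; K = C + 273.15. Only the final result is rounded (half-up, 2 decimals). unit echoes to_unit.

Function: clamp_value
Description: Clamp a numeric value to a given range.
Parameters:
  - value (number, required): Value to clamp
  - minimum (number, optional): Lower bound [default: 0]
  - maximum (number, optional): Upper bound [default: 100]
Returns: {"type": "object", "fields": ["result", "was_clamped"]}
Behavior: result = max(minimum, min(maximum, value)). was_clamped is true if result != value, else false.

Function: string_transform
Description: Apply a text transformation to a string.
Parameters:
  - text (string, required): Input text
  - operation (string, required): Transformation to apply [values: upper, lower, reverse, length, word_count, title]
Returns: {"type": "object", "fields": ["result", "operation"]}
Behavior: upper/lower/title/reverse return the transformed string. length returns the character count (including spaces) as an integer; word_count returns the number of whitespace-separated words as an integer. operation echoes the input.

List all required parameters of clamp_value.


Parameters of clamp_value and their required/optional flag:
  value: required
  minimum: optional
  maximum: optional
value


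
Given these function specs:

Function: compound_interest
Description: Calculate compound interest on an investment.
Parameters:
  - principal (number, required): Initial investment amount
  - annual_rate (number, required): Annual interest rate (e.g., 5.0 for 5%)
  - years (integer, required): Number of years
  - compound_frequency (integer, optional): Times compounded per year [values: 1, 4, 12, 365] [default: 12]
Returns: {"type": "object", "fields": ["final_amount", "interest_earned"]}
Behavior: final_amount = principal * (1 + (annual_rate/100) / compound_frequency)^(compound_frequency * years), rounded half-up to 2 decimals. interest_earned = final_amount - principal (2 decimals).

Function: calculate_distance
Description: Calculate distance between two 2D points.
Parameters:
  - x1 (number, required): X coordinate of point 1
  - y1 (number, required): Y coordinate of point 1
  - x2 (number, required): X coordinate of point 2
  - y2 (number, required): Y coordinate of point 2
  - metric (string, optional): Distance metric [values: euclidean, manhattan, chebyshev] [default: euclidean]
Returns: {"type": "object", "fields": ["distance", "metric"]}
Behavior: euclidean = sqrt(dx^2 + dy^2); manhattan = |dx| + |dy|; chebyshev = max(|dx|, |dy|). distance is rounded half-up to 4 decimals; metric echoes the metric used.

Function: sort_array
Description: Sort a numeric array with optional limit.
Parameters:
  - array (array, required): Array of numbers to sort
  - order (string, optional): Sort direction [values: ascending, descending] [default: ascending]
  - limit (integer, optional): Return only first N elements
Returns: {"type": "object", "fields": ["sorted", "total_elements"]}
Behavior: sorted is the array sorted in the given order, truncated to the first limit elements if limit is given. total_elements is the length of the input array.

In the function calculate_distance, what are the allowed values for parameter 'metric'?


The calculate_distance spec declares:
  - metric (string, optional): Distance metric [values: euclidean, manhattan, chebyshev] [default: euclidean]
Allowed values:
euclidean, manhattan, chebyshev


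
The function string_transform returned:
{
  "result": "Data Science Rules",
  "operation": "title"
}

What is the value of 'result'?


Data Science Rules


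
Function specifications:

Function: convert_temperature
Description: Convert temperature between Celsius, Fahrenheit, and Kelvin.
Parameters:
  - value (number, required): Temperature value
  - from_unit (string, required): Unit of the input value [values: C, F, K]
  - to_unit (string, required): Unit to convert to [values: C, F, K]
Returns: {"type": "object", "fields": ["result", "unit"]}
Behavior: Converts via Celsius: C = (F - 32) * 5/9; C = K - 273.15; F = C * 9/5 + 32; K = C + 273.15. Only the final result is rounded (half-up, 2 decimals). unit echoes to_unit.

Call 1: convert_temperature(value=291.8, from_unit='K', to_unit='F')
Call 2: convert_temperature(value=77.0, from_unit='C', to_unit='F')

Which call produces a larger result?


Call 1:
  To C: 291.8 - 273.15 = 18.65
  To F: 18.65 * 9/5 + 32 = 65.57
  Round to 2 decimals: 65.57
  -> 65.57 F
Call 2:
  Input already in C: 77
  To F: 77 * 9/5 + 32 = 170.6
  Round to 2 decimals: 170.6
  -> 170.6 F
Call 2 (170.6 F)


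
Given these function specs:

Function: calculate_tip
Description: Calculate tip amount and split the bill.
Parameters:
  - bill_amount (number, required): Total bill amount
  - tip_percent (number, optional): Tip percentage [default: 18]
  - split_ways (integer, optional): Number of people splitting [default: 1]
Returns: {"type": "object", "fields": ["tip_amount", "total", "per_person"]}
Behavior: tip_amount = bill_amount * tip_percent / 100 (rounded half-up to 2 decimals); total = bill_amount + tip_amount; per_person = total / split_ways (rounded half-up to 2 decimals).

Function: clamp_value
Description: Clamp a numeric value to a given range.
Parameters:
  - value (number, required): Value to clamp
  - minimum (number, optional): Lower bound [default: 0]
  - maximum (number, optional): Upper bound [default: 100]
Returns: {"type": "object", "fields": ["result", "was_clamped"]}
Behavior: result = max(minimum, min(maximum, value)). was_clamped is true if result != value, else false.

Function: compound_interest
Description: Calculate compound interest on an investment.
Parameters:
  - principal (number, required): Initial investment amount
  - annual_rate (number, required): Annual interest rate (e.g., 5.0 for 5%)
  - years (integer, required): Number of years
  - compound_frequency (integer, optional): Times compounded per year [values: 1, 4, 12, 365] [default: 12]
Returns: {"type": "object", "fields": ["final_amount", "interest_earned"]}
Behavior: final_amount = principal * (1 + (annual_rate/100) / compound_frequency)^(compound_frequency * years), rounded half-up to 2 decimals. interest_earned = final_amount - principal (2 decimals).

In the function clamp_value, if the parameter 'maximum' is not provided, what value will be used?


The clamp_value spec declares:
  - maximum (number, optional): Upper bound [default: 100]
Default:
100


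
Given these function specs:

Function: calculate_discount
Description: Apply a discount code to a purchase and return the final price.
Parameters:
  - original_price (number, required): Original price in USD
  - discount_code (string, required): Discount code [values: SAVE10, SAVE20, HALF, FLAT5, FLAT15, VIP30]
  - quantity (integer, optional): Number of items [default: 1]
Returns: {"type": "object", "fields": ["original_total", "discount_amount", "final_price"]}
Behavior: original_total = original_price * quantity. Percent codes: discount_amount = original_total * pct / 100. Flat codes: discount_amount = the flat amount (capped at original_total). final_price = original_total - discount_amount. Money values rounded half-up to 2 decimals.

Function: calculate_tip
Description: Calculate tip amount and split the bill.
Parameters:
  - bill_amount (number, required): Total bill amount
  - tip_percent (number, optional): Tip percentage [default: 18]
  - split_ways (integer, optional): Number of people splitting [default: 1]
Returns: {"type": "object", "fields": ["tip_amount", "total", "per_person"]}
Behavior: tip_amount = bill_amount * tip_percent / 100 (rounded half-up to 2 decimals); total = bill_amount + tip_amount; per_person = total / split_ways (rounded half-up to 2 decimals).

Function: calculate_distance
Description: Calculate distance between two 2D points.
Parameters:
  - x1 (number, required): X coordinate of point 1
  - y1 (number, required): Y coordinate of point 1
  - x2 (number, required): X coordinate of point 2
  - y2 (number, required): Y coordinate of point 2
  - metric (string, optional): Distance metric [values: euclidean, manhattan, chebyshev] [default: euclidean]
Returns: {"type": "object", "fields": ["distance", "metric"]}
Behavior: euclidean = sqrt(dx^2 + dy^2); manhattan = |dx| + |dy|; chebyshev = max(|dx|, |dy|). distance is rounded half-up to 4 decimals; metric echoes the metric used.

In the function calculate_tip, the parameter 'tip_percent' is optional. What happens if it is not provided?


The calculate_tip spec declares:
  - tip_percent (number, optional): Tip percentage [default: 18]
It defaults to 18


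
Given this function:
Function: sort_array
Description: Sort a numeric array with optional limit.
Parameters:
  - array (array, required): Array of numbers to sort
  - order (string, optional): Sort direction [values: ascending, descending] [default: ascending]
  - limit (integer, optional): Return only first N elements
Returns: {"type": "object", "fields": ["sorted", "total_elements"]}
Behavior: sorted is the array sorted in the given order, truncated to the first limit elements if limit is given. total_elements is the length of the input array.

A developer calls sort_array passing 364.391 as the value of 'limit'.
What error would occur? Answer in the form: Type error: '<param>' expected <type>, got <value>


Spec: 'limit' is declared as integer; 364.391 is a non-integer number.
Type error: 'limit' expected integer, got 364.391


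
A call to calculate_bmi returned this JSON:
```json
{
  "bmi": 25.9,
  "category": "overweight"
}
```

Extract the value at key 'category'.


overweight


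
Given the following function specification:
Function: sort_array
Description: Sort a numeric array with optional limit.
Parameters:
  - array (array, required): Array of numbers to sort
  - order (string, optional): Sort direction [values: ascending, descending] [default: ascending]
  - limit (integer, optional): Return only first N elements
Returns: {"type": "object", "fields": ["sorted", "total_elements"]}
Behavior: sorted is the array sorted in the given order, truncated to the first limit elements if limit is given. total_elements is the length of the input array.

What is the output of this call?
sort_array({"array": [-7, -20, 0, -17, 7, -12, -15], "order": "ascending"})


sorted ascending: [-20, -17, -15, -12, -7, 0, 7]
total_elements = len(input) = 7
Output:
{"sorted": [-20, -17, -15, -12, -7, 0, 7], "total_elements": 7}


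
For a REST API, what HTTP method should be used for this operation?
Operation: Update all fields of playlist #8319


GET = read, POST = create, PUT = update/replace, DELETE = remove
This operation is an update/replace.
PUT


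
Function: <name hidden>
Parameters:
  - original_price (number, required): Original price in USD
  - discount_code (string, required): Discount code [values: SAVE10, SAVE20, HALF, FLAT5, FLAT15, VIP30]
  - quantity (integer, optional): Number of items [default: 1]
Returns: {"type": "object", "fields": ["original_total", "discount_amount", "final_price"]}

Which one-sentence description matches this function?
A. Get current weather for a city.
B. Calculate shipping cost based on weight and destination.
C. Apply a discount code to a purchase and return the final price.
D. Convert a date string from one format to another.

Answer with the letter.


Parameters original_price, discount_code, quantity and return ["original_total", "discount_amount", "final_price"] fit: Apply a discount code to a purchase and return the final price.
C


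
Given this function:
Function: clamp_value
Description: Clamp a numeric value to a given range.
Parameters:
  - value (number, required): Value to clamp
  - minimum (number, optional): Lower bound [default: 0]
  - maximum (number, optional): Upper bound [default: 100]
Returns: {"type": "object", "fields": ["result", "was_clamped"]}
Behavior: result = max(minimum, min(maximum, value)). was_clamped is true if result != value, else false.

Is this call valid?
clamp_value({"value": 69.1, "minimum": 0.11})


Checking all required parameters present and types match... All valid.
Valid


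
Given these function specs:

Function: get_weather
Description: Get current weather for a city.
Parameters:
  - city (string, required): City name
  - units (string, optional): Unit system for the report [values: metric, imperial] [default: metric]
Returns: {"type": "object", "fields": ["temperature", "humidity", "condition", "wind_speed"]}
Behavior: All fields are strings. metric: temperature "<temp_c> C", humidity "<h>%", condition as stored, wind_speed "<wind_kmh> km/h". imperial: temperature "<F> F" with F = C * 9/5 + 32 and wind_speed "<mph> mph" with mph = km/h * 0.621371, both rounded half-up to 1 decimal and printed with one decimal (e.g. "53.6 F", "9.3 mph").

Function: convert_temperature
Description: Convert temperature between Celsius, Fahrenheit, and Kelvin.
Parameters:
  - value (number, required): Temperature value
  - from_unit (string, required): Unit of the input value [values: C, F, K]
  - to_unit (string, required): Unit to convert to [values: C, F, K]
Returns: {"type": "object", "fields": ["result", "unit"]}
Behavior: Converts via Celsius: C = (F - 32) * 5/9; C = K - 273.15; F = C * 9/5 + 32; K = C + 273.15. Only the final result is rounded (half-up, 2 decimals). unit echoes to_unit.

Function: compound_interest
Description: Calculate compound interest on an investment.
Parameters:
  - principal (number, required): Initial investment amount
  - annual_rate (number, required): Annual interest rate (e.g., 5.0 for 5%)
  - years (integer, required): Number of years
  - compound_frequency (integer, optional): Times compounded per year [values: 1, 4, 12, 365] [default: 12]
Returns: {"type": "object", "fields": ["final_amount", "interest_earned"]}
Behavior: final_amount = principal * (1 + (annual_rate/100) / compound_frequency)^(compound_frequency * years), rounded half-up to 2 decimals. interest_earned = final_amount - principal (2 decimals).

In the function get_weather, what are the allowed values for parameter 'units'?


The get_weather spec declares:
  - units (string, optional): Unit system for the report [values: metric, imperial] [default: metric]
Allowed values:
metric, imperial


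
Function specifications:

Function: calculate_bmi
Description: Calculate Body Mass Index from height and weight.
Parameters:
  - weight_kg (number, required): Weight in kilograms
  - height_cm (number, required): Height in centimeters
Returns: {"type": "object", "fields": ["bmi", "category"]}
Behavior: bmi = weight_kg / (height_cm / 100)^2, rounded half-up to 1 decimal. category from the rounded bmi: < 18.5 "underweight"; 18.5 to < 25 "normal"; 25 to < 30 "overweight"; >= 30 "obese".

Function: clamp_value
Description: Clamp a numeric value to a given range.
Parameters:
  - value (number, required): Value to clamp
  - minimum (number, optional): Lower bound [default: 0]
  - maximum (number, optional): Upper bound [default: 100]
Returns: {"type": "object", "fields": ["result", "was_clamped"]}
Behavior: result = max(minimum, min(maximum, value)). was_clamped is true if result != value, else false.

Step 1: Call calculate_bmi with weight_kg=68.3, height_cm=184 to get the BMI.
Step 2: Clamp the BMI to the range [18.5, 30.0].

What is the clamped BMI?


Step 1: calculate_bmi(weight_kg=68.3, height_cm=184)
  height_m = 184 / 100 = 1.84
  bmi = 68.3 / 1.84^2 = 68.3 / 3.3856 = 20.173677 -> 20.2
  18.5 <= 20.2 < 25 -> normal
  -> bmi = 20.2
Step 2: clamp_value(value=20.2, minimum=18.5, maximum=30.0)
  result = max(18.5, min(30.0, 20.2)) = max(18.5, 20.2) = 20.2
  was_clamped = (20.2 != 20.2) = false
  -> result = 20.2
20.2


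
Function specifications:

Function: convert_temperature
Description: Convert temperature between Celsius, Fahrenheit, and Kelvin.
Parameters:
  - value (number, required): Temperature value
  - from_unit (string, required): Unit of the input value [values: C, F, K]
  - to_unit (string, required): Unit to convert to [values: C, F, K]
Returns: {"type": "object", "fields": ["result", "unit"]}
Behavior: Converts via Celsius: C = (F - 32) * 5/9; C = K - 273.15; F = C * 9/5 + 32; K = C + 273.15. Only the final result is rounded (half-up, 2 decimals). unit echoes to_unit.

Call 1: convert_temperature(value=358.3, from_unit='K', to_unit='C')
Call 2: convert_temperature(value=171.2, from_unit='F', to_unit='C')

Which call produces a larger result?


Call 1:
  To C: 358.3 - 273.15 = 85.15
  Target is C: 85.15
  Round to 2 decimals: 85.15
  -> 85.15 C
Call 2:
  To C: (171.2 - 32) * 5/9 = 77.333333
  Target is C: 77.333333
  Round to 2 decimals: 77.33
  -> 77.33 C
Call 1 (85.15 C)


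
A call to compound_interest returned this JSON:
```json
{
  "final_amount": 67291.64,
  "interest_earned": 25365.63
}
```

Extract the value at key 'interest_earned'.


25365.63


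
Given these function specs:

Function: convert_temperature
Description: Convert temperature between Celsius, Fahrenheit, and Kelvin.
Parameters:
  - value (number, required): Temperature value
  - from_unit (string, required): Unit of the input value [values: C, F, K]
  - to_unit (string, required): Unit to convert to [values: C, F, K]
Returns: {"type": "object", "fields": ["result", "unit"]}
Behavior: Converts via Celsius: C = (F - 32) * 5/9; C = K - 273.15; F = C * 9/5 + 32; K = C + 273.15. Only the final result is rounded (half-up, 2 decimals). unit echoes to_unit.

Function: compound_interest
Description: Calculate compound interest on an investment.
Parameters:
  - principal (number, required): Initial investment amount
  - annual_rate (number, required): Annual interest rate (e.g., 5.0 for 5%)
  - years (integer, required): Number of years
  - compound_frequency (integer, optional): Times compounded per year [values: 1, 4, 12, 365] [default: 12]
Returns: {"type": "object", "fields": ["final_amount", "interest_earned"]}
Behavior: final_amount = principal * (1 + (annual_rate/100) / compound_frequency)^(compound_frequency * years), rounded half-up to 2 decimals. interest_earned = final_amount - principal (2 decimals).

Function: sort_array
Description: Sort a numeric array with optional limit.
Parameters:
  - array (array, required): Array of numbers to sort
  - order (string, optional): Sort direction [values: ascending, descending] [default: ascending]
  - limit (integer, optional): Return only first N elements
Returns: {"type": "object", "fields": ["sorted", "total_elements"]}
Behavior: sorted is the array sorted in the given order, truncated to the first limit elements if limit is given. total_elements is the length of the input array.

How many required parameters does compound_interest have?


Parameters of compound_interest: principal (required), annual_rate (required), years (required), compound_frequency (optional)
Required count:
3


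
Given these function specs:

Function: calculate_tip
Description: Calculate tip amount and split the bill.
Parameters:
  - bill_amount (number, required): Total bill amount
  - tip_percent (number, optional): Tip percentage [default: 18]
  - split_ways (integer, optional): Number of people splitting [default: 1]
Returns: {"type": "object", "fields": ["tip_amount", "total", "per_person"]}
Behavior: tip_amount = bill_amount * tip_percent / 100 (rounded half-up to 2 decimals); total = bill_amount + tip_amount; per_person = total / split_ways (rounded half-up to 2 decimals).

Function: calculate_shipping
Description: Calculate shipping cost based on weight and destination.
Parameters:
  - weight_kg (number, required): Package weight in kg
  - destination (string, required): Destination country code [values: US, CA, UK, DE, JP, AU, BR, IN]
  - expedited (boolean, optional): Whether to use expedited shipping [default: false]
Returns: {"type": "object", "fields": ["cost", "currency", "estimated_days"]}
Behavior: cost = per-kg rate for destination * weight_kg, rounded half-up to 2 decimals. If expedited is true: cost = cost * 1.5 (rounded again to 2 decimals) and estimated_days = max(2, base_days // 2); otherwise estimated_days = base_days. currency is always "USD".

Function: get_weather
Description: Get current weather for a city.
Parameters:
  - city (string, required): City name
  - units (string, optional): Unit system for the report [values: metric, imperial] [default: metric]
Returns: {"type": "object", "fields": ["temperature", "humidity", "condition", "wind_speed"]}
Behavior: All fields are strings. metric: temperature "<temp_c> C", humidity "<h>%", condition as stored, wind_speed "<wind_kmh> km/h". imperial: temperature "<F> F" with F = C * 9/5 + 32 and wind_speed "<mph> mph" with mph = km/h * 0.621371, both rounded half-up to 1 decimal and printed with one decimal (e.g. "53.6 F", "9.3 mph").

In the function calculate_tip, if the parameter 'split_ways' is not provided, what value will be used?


The calculate_tip spec declares:
  - split_ways (integer, optional): Number of people splitting [default: 1]
Default:
1


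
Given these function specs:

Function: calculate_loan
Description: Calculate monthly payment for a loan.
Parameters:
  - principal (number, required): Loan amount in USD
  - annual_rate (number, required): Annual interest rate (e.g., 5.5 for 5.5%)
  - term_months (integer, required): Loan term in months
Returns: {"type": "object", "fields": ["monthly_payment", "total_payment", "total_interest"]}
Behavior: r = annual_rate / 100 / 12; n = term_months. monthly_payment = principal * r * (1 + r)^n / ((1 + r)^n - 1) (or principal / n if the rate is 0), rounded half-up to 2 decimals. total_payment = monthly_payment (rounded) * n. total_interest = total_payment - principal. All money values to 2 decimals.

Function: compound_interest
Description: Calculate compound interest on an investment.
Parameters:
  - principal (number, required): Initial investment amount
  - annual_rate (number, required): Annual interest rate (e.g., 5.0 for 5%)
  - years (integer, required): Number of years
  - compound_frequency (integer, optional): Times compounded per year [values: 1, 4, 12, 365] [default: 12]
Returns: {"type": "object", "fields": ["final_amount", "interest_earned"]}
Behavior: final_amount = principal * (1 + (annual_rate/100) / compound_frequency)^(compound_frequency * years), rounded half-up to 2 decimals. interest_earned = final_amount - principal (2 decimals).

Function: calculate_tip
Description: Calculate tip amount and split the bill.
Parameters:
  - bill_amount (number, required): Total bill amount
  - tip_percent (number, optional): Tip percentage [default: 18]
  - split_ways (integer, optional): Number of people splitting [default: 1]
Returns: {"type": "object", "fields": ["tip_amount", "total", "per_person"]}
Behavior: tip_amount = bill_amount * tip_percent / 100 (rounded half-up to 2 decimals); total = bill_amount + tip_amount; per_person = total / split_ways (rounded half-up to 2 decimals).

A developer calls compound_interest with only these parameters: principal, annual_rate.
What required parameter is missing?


Required parameters: principal, annual_rate, years
Provided: principal, annual_rate
Missing: years
years


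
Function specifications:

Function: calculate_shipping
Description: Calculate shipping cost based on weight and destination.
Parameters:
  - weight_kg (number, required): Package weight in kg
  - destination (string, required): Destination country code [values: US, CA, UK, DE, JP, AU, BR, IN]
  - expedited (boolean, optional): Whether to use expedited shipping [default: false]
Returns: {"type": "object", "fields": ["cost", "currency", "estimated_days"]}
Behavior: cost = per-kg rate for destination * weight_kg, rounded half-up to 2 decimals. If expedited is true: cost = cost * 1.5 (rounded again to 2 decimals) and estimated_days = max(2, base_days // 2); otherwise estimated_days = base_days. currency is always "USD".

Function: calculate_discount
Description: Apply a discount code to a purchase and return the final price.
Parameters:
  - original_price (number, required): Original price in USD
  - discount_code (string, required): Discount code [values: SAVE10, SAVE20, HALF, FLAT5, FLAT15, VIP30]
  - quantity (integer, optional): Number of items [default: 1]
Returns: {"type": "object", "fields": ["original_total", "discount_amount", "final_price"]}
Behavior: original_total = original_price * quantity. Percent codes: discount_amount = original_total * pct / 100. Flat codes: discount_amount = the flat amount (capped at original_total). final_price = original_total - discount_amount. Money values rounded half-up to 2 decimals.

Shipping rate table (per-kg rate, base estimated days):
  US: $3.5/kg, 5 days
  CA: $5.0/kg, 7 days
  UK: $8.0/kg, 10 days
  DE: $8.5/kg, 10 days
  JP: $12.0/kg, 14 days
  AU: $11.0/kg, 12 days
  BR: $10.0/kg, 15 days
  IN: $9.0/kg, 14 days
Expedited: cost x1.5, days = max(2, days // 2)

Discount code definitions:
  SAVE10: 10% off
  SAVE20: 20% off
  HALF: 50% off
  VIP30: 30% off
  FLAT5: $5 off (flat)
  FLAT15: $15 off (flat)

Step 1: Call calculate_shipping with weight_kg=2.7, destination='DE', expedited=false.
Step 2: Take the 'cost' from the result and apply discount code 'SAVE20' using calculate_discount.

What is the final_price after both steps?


Step 1: calculate_shipping(weight_kg=2.7, destination=DE, expedited=false)
  Rate for DE: $8.5/kg, base 10 days
  cost = 8.5 * 2.7 = 22.95 -> 22.95
  expedited not set/false: estimated_days = 10
  -> cost = 22.95 USD
Step 2: calculate_discount(original_price=22.95, discount_code=SAVE20, quantity=1)
  original_total = 22.95 * 1 = 22.95
  SAVE20 = 20% off: discount_amount = 22.95 * 20/100 = 4.59 -> 4.59
  final_price = 22.95 - 4.59 = 18.36
  -> final_price = 18.36
$18.36


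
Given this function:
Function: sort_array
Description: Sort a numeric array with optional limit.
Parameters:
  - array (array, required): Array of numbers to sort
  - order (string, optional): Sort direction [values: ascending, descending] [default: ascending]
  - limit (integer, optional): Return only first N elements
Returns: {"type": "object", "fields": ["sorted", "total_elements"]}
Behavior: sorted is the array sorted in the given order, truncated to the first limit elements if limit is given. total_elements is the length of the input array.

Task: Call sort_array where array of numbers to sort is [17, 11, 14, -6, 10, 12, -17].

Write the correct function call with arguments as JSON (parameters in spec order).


Mapping each described value to its parameter name:
  'Array of numbers to sort' -> array = [17, 11, 14, -6, 10, 12, -17]
sort_array({"array": [17, 11, 14, -6, 10, 12, -17]})


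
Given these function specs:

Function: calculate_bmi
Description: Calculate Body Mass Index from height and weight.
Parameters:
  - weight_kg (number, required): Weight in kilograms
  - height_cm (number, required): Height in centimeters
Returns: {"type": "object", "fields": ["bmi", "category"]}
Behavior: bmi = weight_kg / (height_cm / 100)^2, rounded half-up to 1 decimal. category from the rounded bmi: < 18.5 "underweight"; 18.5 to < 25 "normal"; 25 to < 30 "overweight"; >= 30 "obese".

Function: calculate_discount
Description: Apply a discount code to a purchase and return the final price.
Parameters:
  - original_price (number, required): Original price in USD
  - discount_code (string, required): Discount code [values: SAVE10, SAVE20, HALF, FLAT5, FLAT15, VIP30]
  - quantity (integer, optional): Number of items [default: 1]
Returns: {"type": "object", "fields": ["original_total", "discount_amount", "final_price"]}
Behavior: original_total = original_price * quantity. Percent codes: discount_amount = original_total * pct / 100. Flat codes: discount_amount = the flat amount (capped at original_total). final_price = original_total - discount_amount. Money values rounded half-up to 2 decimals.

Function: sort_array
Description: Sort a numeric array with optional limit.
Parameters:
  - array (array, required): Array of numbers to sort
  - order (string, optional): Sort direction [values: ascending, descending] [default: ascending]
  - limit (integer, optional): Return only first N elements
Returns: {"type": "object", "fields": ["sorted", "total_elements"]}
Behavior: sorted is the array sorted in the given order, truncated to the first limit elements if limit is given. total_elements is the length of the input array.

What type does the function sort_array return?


The sort_array spec declares Returns: {"type": "object", "fields": ["sorted", "total_elements"]}
Type:
object


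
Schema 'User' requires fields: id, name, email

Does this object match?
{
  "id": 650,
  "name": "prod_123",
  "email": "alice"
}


Checking required fields... All present.
Valid - all required fields present


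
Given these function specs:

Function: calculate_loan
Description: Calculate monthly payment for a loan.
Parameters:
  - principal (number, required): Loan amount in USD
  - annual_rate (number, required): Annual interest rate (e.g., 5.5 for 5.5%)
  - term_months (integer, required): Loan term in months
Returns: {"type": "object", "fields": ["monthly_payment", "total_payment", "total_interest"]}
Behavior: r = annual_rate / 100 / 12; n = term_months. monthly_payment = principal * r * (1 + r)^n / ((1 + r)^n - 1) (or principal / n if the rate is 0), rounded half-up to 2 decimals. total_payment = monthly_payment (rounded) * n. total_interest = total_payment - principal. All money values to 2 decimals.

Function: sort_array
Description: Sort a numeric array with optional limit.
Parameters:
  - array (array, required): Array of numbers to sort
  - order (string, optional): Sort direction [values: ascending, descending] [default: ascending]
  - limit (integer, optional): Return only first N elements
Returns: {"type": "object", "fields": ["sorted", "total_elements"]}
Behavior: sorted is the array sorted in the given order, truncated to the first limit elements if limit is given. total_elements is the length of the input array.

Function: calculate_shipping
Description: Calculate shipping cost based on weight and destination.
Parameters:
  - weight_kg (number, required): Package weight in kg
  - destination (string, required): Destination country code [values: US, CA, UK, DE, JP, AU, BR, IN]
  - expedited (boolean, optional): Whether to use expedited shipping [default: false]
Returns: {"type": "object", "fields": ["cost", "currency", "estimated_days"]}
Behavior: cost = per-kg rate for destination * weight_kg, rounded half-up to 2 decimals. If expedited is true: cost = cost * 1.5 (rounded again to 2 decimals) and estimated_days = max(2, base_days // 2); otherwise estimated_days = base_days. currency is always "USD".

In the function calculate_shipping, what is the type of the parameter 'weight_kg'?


The calculate_shipping spec declares:
  - weight_kg (number, required): Package weight in kg
Type:
number


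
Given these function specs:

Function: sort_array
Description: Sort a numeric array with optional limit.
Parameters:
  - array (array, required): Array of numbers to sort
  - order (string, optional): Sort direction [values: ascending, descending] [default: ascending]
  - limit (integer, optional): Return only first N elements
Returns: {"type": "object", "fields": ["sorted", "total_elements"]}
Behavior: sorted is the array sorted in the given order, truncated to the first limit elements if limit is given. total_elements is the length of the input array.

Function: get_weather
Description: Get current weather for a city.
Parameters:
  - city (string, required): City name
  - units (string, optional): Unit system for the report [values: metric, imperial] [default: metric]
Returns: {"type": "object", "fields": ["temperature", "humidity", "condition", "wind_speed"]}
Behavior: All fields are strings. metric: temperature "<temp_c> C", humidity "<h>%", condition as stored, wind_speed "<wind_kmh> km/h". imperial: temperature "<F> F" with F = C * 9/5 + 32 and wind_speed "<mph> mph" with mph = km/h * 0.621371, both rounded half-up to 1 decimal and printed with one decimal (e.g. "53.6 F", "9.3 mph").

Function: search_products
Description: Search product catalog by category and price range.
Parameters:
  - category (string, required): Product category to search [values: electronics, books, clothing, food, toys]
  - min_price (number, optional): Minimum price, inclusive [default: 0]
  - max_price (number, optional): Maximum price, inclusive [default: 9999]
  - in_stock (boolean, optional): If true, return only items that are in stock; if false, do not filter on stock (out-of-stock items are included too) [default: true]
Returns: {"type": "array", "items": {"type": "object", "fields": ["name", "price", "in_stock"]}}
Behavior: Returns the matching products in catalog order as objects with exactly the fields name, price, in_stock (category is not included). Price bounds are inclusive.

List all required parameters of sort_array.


Parameters of sort_array and their required/optional flag:
  array: required
  order: optional
  limit: optional
array


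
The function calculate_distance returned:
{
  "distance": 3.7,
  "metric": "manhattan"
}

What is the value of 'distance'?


3.7
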